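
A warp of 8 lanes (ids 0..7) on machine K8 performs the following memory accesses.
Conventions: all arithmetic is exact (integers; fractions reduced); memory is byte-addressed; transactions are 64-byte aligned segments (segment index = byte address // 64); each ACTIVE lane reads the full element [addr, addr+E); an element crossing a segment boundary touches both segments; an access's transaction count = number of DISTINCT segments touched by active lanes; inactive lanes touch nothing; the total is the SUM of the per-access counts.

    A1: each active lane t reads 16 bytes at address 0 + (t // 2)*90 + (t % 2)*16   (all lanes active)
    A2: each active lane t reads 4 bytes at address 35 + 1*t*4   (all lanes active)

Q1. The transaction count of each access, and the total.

A1: 5 transactions
A2: 2 transactions

Answer: 5,2; total 7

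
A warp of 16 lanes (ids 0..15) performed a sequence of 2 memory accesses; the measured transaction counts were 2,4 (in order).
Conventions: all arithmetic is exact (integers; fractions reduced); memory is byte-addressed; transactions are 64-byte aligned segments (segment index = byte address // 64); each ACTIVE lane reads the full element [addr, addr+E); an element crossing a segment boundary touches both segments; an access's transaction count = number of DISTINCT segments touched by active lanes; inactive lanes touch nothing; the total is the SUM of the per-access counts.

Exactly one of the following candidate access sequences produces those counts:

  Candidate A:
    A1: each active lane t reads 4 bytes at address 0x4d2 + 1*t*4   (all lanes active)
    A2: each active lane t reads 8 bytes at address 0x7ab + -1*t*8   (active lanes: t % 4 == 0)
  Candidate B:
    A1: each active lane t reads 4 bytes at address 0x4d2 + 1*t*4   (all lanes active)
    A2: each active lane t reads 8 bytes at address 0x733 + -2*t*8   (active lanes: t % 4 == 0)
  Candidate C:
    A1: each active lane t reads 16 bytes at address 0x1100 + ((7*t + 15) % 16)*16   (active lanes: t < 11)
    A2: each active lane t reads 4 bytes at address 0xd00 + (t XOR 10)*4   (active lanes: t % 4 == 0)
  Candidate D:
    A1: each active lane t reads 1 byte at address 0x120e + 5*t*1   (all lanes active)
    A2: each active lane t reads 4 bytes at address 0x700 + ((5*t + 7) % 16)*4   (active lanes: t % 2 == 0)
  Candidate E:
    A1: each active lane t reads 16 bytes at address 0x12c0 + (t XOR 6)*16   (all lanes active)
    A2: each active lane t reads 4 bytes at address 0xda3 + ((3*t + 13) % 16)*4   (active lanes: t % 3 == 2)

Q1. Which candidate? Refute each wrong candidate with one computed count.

A: A2 gives 2 transactions, not 4
C: A1 gives 4 transactions, not 2
D: A2 gives 1 transaction, not 4
E: A1 gives 4 transactions, not 2
B: all counts match (2,4)

Answer: B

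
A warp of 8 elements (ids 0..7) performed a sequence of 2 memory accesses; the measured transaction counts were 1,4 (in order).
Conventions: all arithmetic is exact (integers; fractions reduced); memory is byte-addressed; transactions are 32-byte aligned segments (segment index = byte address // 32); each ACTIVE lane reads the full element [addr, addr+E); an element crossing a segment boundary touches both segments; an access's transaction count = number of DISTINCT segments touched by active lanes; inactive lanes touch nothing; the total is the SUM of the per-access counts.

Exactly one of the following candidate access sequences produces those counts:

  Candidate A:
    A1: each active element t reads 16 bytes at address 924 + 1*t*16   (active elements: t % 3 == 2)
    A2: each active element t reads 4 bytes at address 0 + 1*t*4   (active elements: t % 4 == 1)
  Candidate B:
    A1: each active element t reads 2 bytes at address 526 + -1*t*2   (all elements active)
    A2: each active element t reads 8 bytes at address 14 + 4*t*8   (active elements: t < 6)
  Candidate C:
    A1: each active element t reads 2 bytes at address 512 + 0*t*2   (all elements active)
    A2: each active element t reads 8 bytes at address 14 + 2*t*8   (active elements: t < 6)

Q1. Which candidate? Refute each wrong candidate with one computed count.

A: A1 gives 3 transactions, not 1
B: A2 gives 6 transactions, not 4
C: all counts match (1,4)

Answer: C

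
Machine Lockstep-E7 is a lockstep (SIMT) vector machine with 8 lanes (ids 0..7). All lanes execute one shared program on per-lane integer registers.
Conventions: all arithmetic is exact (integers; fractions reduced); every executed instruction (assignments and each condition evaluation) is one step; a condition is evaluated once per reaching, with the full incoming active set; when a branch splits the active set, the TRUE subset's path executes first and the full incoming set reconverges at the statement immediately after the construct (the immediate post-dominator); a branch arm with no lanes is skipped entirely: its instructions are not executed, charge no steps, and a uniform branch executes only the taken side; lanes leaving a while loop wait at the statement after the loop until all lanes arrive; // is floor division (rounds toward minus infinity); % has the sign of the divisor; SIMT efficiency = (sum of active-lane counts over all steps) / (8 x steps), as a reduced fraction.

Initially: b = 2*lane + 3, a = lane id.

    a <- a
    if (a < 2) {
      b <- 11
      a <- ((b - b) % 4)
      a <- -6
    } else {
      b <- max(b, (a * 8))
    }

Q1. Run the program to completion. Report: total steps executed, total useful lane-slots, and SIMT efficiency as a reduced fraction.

Answer: 6 steps, 28 useful, 7/12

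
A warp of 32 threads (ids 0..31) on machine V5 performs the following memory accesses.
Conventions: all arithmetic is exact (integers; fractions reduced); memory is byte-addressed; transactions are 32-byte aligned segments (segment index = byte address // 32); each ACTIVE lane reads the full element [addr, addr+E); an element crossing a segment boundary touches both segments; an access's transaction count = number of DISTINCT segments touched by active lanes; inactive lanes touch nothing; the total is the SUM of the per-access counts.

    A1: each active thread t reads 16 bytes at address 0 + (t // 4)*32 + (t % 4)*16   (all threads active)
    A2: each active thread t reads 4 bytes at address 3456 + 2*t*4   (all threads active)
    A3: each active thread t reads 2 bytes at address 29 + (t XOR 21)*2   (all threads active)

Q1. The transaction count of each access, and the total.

A1: 9 transactions
A2: 8 transactions
A3: 3 transactions

Answer: 9,8,3; total 20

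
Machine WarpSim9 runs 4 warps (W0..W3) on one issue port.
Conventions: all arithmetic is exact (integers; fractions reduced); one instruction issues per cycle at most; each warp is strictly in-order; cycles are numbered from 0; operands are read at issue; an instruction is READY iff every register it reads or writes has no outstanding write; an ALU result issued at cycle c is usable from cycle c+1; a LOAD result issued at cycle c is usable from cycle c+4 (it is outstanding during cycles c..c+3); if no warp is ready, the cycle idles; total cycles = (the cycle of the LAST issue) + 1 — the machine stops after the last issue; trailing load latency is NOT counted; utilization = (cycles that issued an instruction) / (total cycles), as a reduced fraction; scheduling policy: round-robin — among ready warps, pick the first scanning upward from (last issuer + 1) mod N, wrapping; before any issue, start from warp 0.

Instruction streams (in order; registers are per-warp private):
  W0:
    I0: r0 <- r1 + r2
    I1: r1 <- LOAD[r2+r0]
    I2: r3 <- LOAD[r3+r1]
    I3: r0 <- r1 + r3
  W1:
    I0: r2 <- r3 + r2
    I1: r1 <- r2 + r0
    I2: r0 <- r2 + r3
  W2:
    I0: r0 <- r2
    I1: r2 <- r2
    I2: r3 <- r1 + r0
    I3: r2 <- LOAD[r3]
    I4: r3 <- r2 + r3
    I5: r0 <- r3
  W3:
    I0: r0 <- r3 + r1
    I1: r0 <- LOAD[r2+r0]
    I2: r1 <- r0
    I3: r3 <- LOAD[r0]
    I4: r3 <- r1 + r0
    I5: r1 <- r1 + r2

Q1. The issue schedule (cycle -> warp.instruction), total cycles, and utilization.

cycle 0: W0.I0
cycle 1: W1.I0
cycle 2: W2.I0
cycle 3: W3.I0
cycle 4: W0.I1
cycle 5: W1.I1
cycle 6: W2.I1
cycle 7: W3.I1
cycle 8: W0.I2
cycle 9: W1.I2
cycle 10: W2.I2
cycle 11: W3.I2
cycle 12: W0.I3
cycle 13: W2.I3
cycle 14: W3.I3
cycle 15: idle
cycle 16: idle
cycle 17: W2.I4
cycle 18: W3.I4
cycle 19: W2.I5
cycle 20: W3.I5

Answer: 21 cycles, utilization 19/21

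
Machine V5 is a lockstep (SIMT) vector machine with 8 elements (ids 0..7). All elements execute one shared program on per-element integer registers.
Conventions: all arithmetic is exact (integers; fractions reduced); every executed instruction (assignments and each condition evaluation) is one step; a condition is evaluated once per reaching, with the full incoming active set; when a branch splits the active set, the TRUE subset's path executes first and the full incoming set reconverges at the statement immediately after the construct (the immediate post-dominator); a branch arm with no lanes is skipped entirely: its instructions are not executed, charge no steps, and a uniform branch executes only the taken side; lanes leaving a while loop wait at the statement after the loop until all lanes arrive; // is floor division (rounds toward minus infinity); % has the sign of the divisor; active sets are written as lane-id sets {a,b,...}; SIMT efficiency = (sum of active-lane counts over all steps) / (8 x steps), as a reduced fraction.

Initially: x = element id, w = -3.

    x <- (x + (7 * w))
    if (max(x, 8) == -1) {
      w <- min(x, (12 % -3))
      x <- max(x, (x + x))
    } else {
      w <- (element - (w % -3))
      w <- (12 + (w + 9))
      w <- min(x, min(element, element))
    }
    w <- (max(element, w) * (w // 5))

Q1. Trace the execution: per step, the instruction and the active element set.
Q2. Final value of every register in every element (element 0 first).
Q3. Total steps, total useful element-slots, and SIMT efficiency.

step 0: x <- (x + (7 * w))           {0,1,2,3,4,5,6,7}
step 1: eval (max(x, 8) == -1)       {0,1,2,3,4,5,6,7}
step 2: w <- (element - (w % -3))    {0,1,2,3,4,5,6,7}
step 3: w <- (12 + (w + 9))          {0,1,2,3,4,5,6,7}
step 4: w <- min(x, min(element, element)) {0,1,2,3,4,5,6,7}
step 5: w <- (max(element, w) * (w // 5)) {0,1,2,3,4,5,6,7}

Answer: 6 steps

x: -21,-20,-19,-18,-17,-16,-15,-14
w: 0,-4,-8,-12,-16,-20,-18,-21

steps = 6; useful = 48; efficiency = 48/48 = 1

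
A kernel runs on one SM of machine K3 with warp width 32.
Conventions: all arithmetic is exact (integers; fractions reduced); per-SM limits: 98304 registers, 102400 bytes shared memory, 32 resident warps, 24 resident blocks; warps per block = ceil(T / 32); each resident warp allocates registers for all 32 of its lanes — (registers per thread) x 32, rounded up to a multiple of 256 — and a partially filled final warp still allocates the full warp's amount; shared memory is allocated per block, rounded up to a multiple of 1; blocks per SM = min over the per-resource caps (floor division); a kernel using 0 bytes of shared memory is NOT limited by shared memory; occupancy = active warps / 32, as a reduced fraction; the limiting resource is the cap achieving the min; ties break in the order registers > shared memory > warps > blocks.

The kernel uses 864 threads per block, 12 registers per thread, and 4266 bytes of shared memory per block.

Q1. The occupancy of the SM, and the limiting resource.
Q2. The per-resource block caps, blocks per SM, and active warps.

Answer: occupancy 27/32, limited by warps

registers: 7 blocks
shared memory: 24 blocks
warps: 1 block
blocks: 24 blocks

Answer: 1 block, 27 active warps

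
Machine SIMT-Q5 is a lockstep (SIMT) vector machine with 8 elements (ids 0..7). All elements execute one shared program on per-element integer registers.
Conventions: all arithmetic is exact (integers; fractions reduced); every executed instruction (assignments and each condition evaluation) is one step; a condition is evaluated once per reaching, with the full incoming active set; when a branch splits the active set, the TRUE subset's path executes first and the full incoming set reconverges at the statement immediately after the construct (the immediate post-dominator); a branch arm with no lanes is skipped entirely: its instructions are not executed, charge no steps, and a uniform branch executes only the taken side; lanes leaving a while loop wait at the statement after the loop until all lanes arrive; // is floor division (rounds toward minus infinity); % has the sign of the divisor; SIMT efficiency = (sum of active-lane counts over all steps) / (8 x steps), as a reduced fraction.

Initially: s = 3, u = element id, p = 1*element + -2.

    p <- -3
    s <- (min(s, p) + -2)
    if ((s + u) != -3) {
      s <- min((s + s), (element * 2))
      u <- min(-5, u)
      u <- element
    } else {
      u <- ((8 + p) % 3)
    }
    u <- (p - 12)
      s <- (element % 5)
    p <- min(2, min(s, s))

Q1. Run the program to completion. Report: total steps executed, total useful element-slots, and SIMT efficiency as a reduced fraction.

Answer: 10 steps, 70 useful, 7/8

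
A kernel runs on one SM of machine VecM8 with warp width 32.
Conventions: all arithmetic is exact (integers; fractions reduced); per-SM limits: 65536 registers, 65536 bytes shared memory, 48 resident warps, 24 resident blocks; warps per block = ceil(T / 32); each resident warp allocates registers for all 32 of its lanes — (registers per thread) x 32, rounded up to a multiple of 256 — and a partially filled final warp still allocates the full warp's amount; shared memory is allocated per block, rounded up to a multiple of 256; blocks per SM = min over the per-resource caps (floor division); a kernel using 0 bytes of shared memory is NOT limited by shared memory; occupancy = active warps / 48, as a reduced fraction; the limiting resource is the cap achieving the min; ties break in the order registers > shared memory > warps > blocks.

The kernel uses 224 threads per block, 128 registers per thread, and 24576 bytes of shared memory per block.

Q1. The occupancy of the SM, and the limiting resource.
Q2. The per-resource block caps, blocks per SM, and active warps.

Answer: occupancy 7/24, limited by registers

registers: 2 blocks
shared memory: 2 blocks
warps: 6 blocks
blocks: 24 blocks

Answer: 2 blocks, 14 active warps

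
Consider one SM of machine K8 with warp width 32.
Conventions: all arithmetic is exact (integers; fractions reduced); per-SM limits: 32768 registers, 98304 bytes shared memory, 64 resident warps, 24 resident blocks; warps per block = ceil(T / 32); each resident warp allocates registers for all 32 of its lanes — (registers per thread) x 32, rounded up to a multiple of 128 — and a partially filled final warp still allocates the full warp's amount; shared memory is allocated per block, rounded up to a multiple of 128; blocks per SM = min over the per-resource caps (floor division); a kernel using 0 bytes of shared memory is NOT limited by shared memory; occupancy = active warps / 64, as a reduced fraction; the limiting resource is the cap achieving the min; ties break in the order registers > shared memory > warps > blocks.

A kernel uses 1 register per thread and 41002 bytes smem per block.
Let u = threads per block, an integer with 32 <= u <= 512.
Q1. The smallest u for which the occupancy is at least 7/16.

Answer: u = 417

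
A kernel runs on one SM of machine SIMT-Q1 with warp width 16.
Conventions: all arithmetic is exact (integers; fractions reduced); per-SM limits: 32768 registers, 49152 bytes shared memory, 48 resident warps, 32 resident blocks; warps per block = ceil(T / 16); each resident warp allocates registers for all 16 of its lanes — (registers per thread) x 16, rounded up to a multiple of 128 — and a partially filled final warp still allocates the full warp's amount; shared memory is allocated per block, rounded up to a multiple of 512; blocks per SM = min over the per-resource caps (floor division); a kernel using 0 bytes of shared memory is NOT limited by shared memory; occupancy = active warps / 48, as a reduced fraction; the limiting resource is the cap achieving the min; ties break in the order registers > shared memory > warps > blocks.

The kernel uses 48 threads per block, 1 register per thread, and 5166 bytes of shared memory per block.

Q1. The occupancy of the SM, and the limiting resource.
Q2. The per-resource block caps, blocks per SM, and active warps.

Answer: occupancy 1/2, limited by shared memory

registers: 85 blocks
shared memory: 8 blocks
warps: 16 blocks
blocks: 32 blocks

Answer: 8 blocks, 24 active warps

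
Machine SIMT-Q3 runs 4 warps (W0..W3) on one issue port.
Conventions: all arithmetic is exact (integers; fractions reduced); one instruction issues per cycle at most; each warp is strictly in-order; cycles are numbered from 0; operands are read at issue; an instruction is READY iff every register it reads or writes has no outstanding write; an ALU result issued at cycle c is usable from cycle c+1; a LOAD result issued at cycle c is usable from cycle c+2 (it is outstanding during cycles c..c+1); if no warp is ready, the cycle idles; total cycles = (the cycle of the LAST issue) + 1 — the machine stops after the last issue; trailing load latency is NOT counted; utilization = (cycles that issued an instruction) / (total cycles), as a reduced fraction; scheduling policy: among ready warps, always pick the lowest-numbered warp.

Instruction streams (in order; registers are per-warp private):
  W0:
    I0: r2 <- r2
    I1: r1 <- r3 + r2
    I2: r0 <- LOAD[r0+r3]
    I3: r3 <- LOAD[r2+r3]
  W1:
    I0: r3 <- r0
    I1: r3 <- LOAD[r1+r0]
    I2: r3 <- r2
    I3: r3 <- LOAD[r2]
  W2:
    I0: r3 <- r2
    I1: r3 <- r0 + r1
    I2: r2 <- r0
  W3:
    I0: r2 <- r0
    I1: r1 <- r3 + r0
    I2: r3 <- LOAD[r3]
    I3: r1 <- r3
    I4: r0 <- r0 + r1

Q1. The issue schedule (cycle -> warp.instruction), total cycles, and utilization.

cycle 0: W0.I0
cycle 1: W0.I1
cycle 2: W0.I2
cycle 3: W0.I3
cycle 4: W1.I0
cycle 5: W1.I1
cycle 6: W2.I0
cycle 7: W1.I2
cycle 8: W1.I3
cycle 9: W2.I1
cycle 10: W2.I2
cycle 11: W3.I0
cycle 12: W3.I1
cycle 13: W3.I2
cycle 14: idle
cycle 15: W3.I3
cycle 16: W3.I4

Answer: 17 cycles, utilization 16/17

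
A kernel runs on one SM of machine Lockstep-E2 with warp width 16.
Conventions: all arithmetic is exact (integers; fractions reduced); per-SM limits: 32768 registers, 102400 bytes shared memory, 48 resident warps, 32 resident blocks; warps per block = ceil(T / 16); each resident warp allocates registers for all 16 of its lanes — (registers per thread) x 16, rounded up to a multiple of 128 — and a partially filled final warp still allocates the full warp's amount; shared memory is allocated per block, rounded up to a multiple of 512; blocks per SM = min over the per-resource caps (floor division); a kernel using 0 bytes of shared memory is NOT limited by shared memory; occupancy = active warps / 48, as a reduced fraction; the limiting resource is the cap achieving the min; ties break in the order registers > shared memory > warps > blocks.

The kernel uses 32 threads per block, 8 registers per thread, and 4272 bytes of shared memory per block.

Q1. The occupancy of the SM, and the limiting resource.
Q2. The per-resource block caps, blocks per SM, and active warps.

Answer: occupancy 11/12, limited by shared memory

registers: 128 blocks
shared memory: 22 blocks
warps: 24 blocks
blocks: 32 blocks

Answer: 22 blocks, 44 active warps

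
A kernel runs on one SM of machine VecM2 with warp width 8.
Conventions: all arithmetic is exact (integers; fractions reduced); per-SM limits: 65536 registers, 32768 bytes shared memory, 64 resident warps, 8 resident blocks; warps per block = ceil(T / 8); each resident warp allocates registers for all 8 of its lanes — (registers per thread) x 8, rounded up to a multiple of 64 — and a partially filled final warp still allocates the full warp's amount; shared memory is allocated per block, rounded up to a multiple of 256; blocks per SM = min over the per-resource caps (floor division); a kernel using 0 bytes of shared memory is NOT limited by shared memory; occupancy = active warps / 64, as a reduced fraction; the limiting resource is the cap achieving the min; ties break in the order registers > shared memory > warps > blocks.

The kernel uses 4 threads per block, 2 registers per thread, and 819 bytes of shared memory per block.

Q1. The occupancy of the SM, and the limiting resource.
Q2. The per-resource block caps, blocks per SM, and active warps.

Answer: occupancy 1/8, limited by blocks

registers: 1024 blocks
shared memory: 32 blocks
warps: 64 blocks
blocks: 8 blocks

Answer: 8 blocks, 8 active warps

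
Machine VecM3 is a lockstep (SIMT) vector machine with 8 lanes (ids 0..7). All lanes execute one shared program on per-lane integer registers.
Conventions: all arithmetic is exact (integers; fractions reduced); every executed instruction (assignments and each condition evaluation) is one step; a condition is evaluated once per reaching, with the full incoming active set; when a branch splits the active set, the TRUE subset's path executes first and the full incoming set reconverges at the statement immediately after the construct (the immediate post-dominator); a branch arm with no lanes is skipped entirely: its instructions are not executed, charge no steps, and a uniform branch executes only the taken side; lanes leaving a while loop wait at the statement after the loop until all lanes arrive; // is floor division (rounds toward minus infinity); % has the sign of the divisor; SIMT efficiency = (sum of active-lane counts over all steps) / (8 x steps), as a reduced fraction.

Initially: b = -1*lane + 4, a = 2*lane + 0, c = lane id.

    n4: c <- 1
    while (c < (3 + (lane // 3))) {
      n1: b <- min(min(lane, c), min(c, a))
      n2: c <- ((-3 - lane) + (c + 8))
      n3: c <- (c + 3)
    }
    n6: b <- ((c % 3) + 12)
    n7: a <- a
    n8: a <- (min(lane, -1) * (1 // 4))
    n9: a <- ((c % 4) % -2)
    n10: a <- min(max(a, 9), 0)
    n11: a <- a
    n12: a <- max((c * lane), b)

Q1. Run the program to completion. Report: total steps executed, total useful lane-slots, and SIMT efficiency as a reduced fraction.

Answer: 25 steps, 120 useful, 3/5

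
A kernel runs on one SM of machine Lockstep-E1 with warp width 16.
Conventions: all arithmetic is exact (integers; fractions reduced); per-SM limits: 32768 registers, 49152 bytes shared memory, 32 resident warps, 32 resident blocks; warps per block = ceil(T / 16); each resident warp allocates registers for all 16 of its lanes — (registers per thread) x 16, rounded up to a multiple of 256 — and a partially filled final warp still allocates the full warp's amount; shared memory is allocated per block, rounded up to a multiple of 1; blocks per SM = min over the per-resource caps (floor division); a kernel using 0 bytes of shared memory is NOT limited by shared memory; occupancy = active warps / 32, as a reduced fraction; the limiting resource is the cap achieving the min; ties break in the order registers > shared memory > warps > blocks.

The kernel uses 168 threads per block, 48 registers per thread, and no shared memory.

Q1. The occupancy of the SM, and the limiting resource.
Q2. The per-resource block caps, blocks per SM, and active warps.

Answer: occupancy 11/16, limited by warps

registers: 3 blocks
shared memory: no limit (kernel uses none)
warps: 2 blocks
blocks: 32 blocks

Answer: 2 blocks, 22 active warps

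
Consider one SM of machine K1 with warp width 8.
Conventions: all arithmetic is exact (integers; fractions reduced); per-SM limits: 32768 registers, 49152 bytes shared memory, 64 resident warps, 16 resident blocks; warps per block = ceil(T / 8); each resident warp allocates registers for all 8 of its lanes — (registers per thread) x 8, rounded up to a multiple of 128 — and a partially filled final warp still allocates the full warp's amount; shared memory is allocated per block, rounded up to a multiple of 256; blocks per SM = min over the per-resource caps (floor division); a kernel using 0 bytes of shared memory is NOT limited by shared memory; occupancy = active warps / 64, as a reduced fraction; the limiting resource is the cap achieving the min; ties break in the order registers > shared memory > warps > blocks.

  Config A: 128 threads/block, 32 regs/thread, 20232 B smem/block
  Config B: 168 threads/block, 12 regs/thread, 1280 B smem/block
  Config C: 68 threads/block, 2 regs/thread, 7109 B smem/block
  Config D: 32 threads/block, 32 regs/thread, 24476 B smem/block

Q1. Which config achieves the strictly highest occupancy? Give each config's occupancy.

occupancies: A 1/2, B 63/64, C 27/32, D 1/8

Answer: B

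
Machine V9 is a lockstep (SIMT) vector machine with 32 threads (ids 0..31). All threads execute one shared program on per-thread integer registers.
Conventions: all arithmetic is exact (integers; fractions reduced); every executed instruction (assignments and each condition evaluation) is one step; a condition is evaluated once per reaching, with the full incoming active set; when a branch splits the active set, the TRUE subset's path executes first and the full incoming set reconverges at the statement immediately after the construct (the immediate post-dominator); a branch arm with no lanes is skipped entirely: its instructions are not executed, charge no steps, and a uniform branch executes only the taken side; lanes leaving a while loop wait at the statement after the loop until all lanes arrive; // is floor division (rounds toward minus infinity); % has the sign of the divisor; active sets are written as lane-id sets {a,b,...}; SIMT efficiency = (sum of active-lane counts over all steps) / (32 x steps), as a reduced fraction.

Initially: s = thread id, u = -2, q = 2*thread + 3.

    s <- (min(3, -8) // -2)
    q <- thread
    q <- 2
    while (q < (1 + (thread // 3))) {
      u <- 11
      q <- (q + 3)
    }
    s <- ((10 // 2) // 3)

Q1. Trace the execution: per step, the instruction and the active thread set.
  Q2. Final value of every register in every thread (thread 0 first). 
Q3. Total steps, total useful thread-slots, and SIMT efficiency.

step 0: s <- (min(3, -8) // -2)      {0,1,2,3,4,5,6,7,8,9,10,11,12,13,14,15,16,17,18,19,20,21,22,23,24,25,26,27,28,29,30,31}
step 1: q <- thread                  {0,1,2,3,4,5,6,7,8,9,10,11,12,13,14,15,16,17,18,19,20,21,22,23,24,25,26,27,28,29,30,31}
step 2: q <- 2                       {0,1,2,3,4,5,6,7,8,9,10,11,12,13,14,15,16,17,18,19,20,21,22,23,24,25,26,27,28,29,30,31}
step 3: eval (q < (1 + (thread // 3))) {0,1,2,3,4,5,6,7,8,9,10,11,12,13,14,15,16,17,18,19,20,21,22,23,24,25,26,27,28,29,30,31}
step 4: u <- 11                      {6,7,8,9,10,11,12,13,14,15,16,17,18,19,20,21,22,23,24,25,26,27,28,29,30,31}
step 5: q <- (q + 3)                 {6,7,8,9,10,11,12,13,14,15,16,17,18,19,20,21,22,23,24,25,26,27,28,29,30,31}
step 6: eval (q < (1 + (thread // 3))) {6,7,8,9,10,11,12,13,14,15,16,17,18,19,20,21,22,23,24,25,26,27,28,29,30,31}
step 7: u <- 11                      {15,16,17,18,19,20,21,22,23,24,25,26,27,28,29,30,31}
step 8: q <- (q + 3)                 {15,16,17,18,19,20,21,22,23,24,25,26,27,28,29,30,31}
step 9: eval (q < (1 + (thread // 3))) {15,16,17,18,19,20,21,22,23,24,25,26,27,28,29,30,31}
step 10: u <- 11                      {24,25,26,27,28,29,30,31}
step 11: q <- (q + 3)                 {24,25,26,27,28,29,30,31}
step 12: eval (q < (1 + (thread // 3))) {24,25,26,27,28,29,30,31}
step 13: s <- ((10 // 2) // 3)        {0,1,2,3,4,5,6,7,8,9,10,11,12,13,14,15,16,17,18,19,20,21,22,23,24,25,26,27,28,29,30,31}

Answer: 14 steps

s: 1,1,1,1,1,1,1,1,1,1,1,1,1,1,1,1,1,1,1,1,1,1,1,1,1,1,1,1,1,1,1,1
u: -2,-2,-2,-2,-2,-2,11,11,11,11,11,11,11,11,11,11,11,11,11,11,11,11,11,11,11,11,11,11,11,11,11,11
q: 2,2,2,2,2,2,5,5,5,5,5,5,5,5,5,8,8,8,8,8,8,8,8,8,11,11,11,11,11,11,11,11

steps = 14; useful = 313; efficiency = 313/448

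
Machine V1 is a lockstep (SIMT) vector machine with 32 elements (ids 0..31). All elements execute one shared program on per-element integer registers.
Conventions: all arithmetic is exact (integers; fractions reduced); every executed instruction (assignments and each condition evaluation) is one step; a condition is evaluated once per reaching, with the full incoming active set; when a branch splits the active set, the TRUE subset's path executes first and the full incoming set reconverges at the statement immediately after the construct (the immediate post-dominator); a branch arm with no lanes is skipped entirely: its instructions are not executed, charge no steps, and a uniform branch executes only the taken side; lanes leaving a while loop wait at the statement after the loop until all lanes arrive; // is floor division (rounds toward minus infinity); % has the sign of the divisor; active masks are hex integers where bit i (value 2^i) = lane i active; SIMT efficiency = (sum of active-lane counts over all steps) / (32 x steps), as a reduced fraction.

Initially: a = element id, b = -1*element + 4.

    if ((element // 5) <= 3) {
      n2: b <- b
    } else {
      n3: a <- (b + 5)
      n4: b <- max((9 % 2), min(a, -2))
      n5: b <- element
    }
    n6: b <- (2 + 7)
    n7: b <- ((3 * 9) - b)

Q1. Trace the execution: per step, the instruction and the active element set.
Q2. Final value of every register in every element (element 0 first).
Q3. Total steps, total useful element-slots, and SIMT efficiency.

step 0: eval ((element // 5) <= 3)   0xffffffff
step 1: b <- b                       0x000fffff
step 2: a <- (b + 5)                 0xfff00000
step 3: b <- max((9 % 2), min(a, -2)) 0xfff00000
step 4: b <- element                 0xfff00000
step 5: b <- (2 + 7)                 0xffffffff
step 6: b <- ((3 * 9) - b)           0xffffffff

Answer: 7 steps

a: 0,1,2,3,4,5,6,7,8,9,10,11,12,13,14,15,16,17,18,19,-11,-12,-13,-14,-15,-16,-17,-18,-19,-20,-21,-22
b: 18,18,18,18,18,18,18,18,18,18,18,18,18,18,18,18,18,18,18,18,18,18,18,18,18,18,18,18,18,18,18,18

steps = 7; useful = 152; efficiency = 152/224 = 19/28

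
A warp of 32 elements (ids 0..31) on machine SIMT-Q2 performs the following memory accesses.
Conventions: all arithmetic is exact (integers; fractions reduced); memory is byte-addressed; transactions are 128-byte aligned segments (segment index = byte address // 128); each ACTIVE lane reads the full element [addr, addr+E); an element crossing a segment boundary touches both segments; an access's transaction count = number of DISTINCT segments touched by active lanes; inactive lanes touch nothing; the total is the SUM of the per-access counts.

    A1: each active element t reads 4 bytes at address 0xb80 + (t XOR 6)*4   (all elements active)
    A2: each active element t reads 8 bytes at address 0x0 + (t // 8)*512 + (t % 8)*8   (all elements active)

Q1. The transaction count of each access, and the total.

A1: 1 transaction
A2: 4 transactions

Answer: 1,4; total 5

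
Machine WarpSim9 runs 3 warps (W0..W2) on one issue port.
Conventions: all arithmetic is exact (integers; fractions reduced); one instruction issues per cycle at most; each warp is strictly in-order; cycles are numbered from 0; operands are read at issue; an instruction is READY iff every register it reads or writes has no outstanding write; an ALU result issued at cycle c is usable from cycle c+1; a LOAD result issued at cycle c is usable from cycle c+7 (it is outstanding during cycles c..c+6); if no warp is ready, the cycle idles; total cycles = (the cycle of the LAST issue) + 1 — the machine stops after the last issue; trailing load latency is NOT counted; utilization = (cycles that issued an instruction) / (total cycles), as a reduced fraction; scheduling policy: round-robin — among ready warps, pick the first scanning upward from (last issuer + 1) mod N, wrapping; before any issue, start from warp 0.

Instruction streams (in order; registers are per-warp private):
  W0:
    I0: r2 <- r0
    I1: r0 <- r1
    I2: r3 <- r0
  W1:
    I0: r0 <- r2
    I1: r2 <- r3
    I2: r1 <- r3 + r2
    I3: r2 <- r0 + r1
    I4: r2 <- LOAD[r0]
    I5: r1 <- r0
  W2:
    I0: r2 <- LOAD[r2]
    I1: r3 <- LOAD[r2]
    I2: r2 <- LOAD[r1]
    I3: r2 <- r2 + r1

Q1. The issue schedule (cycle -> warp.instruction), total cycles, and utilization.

cycle 0: W0.I0
cycle 1: W1.I0
cycle 2: W2.I0
cycle 3: W0.I1
cycle 4: W1.I1
cycle 5: W0.I2
cycle 6: W1.I2
cycle 7: W1.I3
cycle 8: W1.I4
cycle 9: W2.I1
cycle 10: W1.I5
cycle 11: W2.I2
cycle 12: idle
cycle 13: idle
cycle 14: idle
cycle 15: idle
cycle 16: idle
cycle 17: idle
cycle 18: W2.I3

Answer: 19 cycles, utilization 13/19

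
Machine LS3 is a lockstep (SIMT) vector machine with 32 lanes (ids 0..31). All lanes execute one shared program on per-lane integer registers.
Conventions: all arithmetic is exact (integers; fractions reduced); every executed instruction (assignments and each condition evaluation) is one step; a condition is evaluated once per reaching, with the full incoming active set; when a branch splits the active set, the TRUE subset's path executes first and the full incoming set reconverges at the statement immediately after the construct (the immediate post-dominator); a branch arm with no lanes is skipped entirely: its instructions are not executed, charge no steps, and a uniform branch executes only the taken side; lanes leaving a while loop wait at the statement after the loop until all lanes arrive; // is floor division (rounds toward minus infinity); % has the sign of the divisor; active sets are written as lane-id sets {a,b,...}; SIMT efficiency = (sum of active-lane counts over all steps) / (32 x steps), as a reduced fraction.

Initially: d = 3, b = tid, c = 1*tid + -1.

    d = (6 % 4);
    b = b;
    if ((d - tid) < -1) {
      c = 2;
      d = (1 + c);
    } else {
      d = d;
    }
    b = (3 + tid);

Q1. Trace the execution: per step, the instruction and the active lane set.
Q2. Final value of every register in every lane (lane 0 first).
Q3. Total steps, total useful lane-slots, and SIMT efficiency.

step 0: d <- (6 % 4)                 {0,1,2,3,4,5,6,7,8,9,10,11,12,13,14,15,16,17,18,19,20,21,22,23,24,25,26,27,28,29,30,31}
step 1: b <- b                       {0,1,2,3,4,5,6,7,8,9,10,11,12,13,14,15,16,17,18,19,20,21,22,23,24,25,26,27,28,29,30,31}
step 2: eval ((d - tid) < -1)        {0,1,2,3,4,5,6,7,8,9,10,11,12,13,14,15,16,17,18,19,20,21,22,23,24,25,26,27,28,29,30,31}
step 3: c <- 2                       {4,5,6,7,8,9,10,11,12,13,14,15,16,17,18,19,20,21,22,23,24,25,26,27,28,29,30,31}
step 4: d <- (1 + c)                 {4,5,6,7,8,9,10,11,12,13,14,15,16,17,18,19,20,21,22,23,24,25,26,27,28,29,30,31}
step 5: d <- d                       {0,1,2,3}
step 6: b <- (3 + tid)               {0,1,2,3,4,5,6,7,8,9,10,11,12,13,14,15,16,17,18,19,20,21,22,23,24,25,26,27,28,29,30,31}

Answer: 7 steps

d: 2,2,2,2,3,3,3,3,3,3,3,3,3,3,3,3,3,3,3,3,3,3,3,3,3,3,3,3,3,3,3,3
b: 3,4,5,6,7,8,9,10,11,12,13,14,15,16,17,18,19,20,21,22,23,24,25,26,27,28,29,30,31,32,33,34
c: -1,0,1,2,2,2,2,2,2,2,2,2,2,2,2,2,2,2,2,2,2,2,2,2,2,2,2,2,2,2,2,2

steps = 7; useful = 188; efficiency = 188/224 = 47/56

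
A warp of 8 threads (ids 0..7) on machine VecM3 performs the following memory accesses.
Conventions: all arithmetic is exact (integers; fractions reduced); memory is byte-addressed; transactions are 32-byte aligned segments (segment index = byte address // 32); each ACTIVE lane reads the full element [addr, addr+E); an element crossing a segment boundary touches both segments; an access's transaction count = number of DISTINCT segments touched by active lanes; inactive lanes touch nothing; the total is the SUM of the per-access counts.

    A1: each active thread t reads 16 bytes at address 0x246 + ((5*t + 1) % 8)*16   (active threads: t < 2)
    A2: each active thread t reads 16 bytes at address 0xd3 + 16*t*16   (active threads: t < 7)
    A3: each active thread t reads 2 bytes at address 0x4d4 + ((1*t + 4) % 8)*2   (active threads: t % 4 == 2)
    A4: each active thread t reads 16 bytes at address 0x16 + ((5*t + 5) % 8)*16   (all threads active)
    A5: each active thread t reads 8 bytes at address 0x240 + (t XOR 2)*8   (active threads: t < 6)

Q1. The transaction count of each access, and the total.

A1: 3 transactions
A2: 14 transactions
A3: 2 transactions
A4: 5 transactions
A5: 2 transactions

Answer: 3,14,2,5,2; total 26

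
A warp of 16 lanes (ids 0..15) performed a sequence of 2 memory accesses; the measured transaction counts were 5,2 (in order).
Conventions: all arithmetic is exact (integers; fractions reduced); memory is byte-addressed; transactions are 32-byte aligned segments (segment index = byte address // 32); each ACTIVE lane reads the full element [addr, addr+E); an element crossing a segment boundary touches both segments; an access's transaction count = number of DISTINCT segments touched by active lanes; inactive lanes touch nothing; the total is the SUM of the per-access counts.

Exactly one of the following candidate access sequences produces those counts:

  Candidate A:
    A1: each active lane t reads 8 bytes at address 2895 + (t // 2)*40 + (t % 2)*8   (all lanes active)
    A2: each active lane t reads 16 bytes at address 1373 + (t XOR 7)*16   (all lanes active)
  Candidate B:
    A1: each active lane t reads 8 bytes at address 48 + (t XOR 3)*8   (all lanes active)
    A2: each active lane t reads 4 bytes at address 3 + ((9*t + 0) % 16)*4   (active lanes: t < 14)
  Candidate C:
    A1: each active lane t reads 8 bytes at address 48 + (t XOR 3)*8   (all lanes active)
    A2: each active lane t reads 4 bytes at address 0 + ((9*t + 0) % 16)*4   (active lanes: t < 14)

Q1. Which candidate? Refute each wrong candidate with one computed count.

A: A1 gives 10 transactions, not 5
B: A2 gives 3 transactions, not 2
C: all counts match (5,2)

Answer: C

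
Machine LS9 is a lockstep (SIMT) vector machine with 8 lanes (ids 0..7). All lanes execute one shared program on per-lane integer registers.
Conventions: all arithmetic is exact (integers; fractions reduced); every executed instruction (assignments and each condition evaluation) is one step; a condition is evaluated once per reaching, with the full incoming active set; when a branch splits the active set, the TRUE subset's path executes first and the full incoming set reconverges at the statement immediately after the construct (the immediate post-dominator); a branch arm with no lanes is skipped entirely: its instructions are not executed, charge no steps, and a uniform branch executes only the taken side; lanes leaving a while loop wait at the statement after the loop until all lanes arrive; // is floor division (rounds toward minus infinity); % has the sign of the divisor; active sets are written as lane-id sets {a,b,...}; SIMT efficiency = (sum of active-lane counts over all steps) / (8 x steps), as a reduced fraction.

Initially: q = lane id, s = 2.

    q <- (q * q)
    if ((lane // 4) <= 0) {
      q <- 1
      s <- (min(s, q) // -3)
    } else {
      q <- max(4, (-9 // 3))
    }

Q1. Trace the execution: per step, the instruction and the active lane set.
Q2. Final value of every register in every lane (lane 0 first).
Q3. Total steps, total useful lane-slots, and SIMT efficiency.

step 0: q <- (q * q)                 {0,1,2,3,4,5,6,7}
step 1: eval ((lane // 4) <= 0)      {0,1,2,3,4,5,6,7}
step 2: q <- 1                       {0,1,2,3}
step 3: s <- (min(s, q) // -3)       {0,1,2,3}
step 4: q <- max(4, (-9 // 3))       {4,5,6,7}

Answer: 5 steps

q: 1,1,1,1,4,4,4,4
s: -1,-1,-1,-1,2,2,2,2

steps = 5; useful = 28; efficiency = 28/40 = 7/10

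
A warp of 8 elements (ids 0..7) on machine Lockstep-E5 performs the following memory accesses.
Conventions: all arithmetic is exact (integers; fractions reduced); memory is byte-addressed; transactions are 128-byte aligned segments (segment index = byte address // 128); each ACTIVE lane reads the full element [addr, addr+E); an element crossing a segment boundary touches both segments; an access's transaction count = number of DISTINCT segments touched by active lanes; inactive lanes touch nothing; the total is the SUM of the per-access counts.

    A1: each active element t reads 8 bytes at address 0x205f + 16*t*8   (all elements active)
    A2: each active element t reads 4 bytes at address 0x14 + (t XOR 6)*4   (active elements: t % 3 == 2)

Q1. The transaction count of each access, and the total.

A1: 8 transactions
A2: 1 transaction

Answer: 8,1; total 9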